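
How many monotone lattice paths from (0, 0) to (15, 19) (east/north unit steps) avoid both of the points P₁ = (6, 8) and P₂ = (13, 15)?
Number of paths = 944545680

Inclusion–exclusion. Total paths: C(34, 15) = 1855967520. Through P₁: C(14, 6)·C(20, 9) = 504383880. Through P₂: C(28, 13)·C(6, 2) = 561632400. Since P₁ is strictly southwest of P₂, a monotone path through both must visit P₁ then P₂; paths through both = C(14, 6)·C(14, 7)·C(6, 2) = 154594440. Avoid both = 1855967520 − 504383880 − 561632400 + 154594440 = 944545680.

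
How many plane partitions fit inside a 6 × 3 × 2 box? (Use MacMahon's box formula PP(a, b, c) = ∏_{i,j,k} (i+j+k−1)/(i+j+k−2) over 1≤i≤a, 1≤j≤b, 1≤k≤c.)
PP(6, 3, 2) = 2520

Evaluate the triple product over i = 1..6, j = 1..3, k = 1..2. The factors are (2/1) · (3/2) · (3/2) · (4/3) · (4/3) · (5/4) · (3/2) · (4/3) · … (36 factors total). The numerators and denominators telescope so the product is an integer; carrying out the multiplication exactly gives PP(6, 3, 2) = 2520.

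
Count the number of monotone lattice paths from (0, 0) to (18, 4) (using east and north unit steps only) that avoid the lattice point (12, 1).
Number of paths = 6223

Total paths from (0, 0) to (18, 4): C(22, 18) = 7315. Paths through (12, 1): (paths (0, 0) → (12, 1)) × (paths (12, 1) → (18, 4)) = C(13, 12) · C(9, 6) = 13 · 84 = 1092. Avoidance count = 7315 − 1092 = 6223.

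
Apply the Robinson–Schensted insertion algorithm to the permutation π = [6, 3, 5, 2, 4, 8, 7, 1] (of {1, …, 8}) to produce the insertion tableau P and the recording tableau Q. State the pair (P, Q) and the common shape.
P = [1, 4, 7] / [2, 5, 8] / [3] / [6];  Q = [1, 3, 6] / [2, 5, 7] / [4] / [8];  common shape = (3, 3, 1, 1)

Row-insert the values π_1, π_2, … into P one at a time, bumping the leftmost entry strictly greater than the inserted value down to the next row. The recording tableau Q records, in position (i, j), the step at which that cell was added to P.
  Insert 6 (step 1): P = [6];  Q = [1]
  Insert 3 (step 2): P = [3] / [6];  Q = [1] / [2]
  Insert 5 (step 3): P = [3, 5] / [6];  Q = [1, 3] / [2]
  Insert 2 (step 4): P = [2, 5] / [3] / [6];  Q = [1, 3] / [2] / [4]
  Insert 4 (step 5): P = [2, 4] / [3, 5] / [6];  Q = [1, 3] / [2, 5] / [4]
  Insert 8 (step 6): P = [2, 4, 8] / [3, 5] / [6];  Q = [1, 3, 6] / [2, 5] / [4]
  Insert 7 (step 7): P = [2, 4, 7] / [3, 5, 8] / [6];  Q = [1, 3, 6] / [2, 5, 7] / [4]
  Insert 1 (step 8): P = [1, 4, 7] / [2, 5, 8] / [3] / [6];  Q = [1, 3, 6] / [2, 5, 7] / [4] / [8]
Final shape: (3, 3, 1, 1).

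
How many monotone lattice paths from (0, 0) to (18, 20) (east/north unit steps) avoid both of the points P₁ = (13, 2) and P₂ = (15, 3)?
Number of paths = 33573896325

Inclusion–exclusion. Total paths: C(38, 18) = 33578000610. Through P₁: C(15, 13)·C(23, 5) = 3533145. Through P₂: C(18, 15)·C(20, 3) = 930240. Since P₁ is strictly southwest of P₂, a monotone path through both must visit P₁ then P₂; paths through both = C(15, 13)·C(3, 2)·C(20, 3) = 359100. Avoid both = 33578000610 − 3533145 − 930240 + 359100 = 33573896325.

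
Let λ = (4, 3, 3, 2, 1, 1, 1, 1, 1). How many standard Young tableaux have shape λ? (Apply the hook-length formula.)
# SYT of shape (4, 3, 3, 2, 1, 1, 1, 1, 1) = 680680

Hook-length formula: f^λ = n! / Π hook(c), product over all cells c of the Young diagram. For λ = (4, 3, 3, 2, 1, 1, 1, 1, 1), n = 17 boxes. Hook lengths by row (left-to-right, top-to-bottom): [12, 6, 4, 1]; [10, 4, 2]; [9, 3, 1]; [7, 1]; [5]; [4]; [3]; [2]; [1]. Product of hooks = 522547200. So f^λ = 17! / 522547200 = 355687428096000 / 522547200 = 680680.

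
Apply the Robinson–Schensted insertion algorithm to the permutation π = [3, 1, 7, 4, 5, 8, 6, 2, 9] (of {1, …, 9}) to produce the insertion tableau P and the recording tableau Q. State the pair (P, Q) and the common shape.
P = [1, 2, 5, 6, 9] / [3, 4, 8] / [7];  Q = [1, 3, 5, 6, 9] / [2, 4, 7] / [8];  common shape = (5, 3, 1)

Row-insert the values π_1, π_2, … into P one at a time, bumping the leftmost entry strictly greater than the inserted value down to the next row. The recording tableau Q records, in position (i, j), the step at which that cell was added to P.
  Insert 3 (step 1): P = [3];  Q = [1]
  Insert 1 (step 2): P = [1] / [3];  Q = [1] / [2]
  Insert 7 (step 3): P = [1, 7] / [3];  Q = [1, 3] / [2]
  Insert 4 (step 4): P = [1, 4] / [3, 7];  Q = [1, 3] / [2, 4]
  Insert 5 (step 5): P = [1, 4, 5] / [3, 7];  Q = [1, 3, 5] / [2, 4]
  Insert 8 (step 6): P = [1, 4, 5, 8] / [3, 7];  Q = [1, 3, 5, 6] / [2, 4]
  Insert 6 (step 7): P = [1, 4, 5, 6] / [3, 7, 8];  Q = [1, 3, 5, 6] / [2, 4, 7]
  Insert 2 (step 8): P = [1, 2, 5, 6] / [3, 4, 8] / [7];  Q = [1, 3, 5, 6] / [2, 4, 7] / [8]
  Insert 9 (step 9): P = [1, 2, 5, 6, 9] / [3, 4, 8] / [7];  Q = [1, 3, 5, 6, 9] / [2, 4, 7] / [8]
Final shape: (5, 3, 1).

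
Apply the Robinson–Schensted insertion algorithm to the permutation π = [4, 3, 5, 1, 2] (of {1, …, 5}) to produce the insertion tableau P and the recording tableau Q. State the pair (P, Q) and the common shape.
P = [1, 2] / [3, 5] / [4];  Q = [1, 3] / [2, 5] / [4];  common shape = (2, 2, 1)

Row-insert the values π_1, π_2, … into P one at a time, bumping the leftmost entry strictly greater than the inserted value down to the next row. The recording tableau Q records, in position (i, j), the step at which that cell was added to P.
  Insert 4 (step 1): P = [4];  Q = [1]
  Insert 3 (step 2): P = [3] / [4];  Q = [1] / [2]
  Insert 5 (step 3): P = [3, 5] / [4];  Q = [1, 3] / [2]
  Insert 1 (step 4): P = [1, 5] / [3] / [4];  Q = [1, 3] / [2] / [4]
  Insert 2 (step 5): P = [1, 2] / [3, 5] / [4];  Q = [1, 3] / [2, 5] / [4]
Final shape: (2, 2, 1).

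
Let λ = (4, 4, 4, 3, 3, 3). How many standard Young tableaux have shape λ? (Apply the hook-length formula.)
# SYT of shape (4, 4, 4, 3, 3, 3) = 27713400

Hook-length formula: f^λ = n! / Π hook(c), product over all cells c of the Young diagram. For λ = (4, 4, 4, 3, 3, 3), n = 21 boxes. Hook lengths by row (left-to-right, top-to-bottom): [9, 8, 7, 3]; [8, 7, 6, 2]; [7, 6, 5, 1]; [5, 4, 3]; [4, 3, 2]; [3, 2, 1]. Product of hooks = 1843546521600. So f^λ = 21! / 1843546521600 = 51090942171709440000 / 1843546521600 = 27713400.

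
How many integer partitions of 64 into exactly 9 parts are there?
p(64, 9 parts) = 79403

Partitions of n into exactly k parts are in bijection with partitions of n − k into at most k parts (subtract 1 from each part). So p(64, exactly 9) = p(55, parts ≤ 9). Computing via the recurrence p(m, j) = p(m, j−1) + p(m−j, j) gives 79403.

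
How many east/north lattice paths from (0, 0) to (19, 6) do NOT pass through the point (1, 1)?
Number of paths = 109802

Total paths from (0, 0) to (19, 6): C(25, 19) = 177100. Paths through (1, 1): (paths (0, 0) → (1, 1)) × (paths (1, 1) → (19, 6)) = C(2, 1) · C(23, 18) = 2 · 33649 = 67298. Avoidance count = 177100 − 67298 = 109802.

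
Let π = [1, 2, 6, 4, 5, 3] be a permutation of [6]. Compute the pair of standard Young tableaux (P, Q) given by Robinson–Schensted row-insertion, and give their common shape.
P = [1, 2, 3, 5] / [4] / [6];  Q = [1, 2, 3, 5] / [4] / [6];  common shape = (4, 1, 1)

Row-insert the values π_1, π_2, … into P one at a time, bumping the leftmost entry strictly greater than the inserted value down to the next row. The recording tableau Q records, in position (i, j), the step at which that cell was added to P.
  Insert 1 (step 1): P = [1];  Q = [1]
  Insert 2 (step 2): P = [1, 2];  Q = [1, 2]
  Insert 6 (step 3): P = [1, 2, 6];  Q = [1, 2, 3]
  Insert 4 (step 4): P = [1, 2, 4] / [6];  Q = [1, 2, 3] / [4]
  Insert 5 (step 5): P = [1, 2, 4, 5] / [6];  Q = [1, 2, 3, 5] / [4]
  Insert 3 (step 6): P = [1, 2, 3, 5] / [4] / [6];  Q = [1, 2, 3, 5] / [4] / [6]
Final shape: (4, 1, 1).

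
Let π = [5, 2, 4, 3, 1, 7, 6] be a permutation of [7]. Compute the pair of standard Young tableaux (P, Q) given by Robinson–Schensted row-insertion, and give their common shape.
P = [1, 3, 6] / [2, 7] / [4] / [5];  Q = [1, 3, 6] / [2, 7] / [4] / [5];  common shape = (3, 2, 1, 1)

Row-insert the values π_1, π_2, … into P one at a time, bumping the leftmost entry strictly greater than the inserted value down to the next row. The recording tableau Q records, in position (i, j), the step at which that cell was added to P.
  Insert 5 (step 1): P = [5];  Q = [1]
  Insert 2 (step 2): P = [2] / [5];  Q = [1] / [2]
  Insert 4 (step 3): P = [2, 4] / [5];  Q = [1, 3] / [2]
  Insert 3 (step 4): P = [2, 3] / [4] / [5];  Q = [1, 3] / [2] / [4]
  Insert 1 (step 5): P = [1, 3] / [2] / [4] / [5];  Q = [1, 3] / [2] / [4] / [5]
  Insert 7 (step 6): P = [1, 3, 7] / [2] / [4] / [5];  Q = [1, 3, 6] / [2] / [4] / [5]
  Insert 6 (step 7): P = [1, 3, 6] / [2, 7] / [4] / [5];  Q = [1, 3, 6] / [2, 7] / [4] / [5]
Final shape: (3, 2, 1, 1).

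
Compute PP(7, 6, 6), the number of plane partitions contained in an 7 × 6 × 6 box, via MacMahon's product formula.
PP(7, 6, 6) = 29706808370096

Evaluate the triple product over i = 1..7, j = 1..6, k = 1..6. The factors are (2/1) · (3/2) · (4/3) · (5/4) · (6/5) · (7/6) · (3/2) · (4/3) · … (252 factors total). The numerators and denominators telescope so the product is an integer; carrying out the multiplication exactly gives PP(7, 6, 6) = 29706808370096.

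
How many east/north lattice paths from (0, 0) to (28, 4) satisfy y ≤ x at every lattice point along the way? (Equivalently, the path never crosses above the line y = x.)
Number of paths = 31000

By the reflection principle (André's argument), the number of monotone paths to (28, 4) with n ≤ m that never go above y = x is C(32, 28) − C(32, 29) = 35960 − 4960 = 31000.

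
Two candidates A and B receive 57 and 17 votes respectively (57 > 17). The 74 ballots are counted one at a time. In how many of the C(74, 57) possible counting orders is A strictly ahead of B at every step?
Strict-lead orderings = 12404138972881440

Total orderings of the 74 votes with 57 for A: C(74, 57) = 22947657099830664. By the Bertrand ballot formula (Cycle Lemma / reflection principle), the number of orderings in which A is strictly ahead of B throughout is (p − q)/(p + q) · C(p + q, p) = (57 − 17)/(57 + 17) · 22947657099830664 = 12404138972881440.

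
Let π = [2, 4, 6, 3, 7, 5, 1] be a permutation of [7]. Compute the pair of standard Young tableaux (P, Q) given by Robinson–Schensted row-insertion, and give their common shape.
P = [1, 3, 5, 7] / [2, 6] / [4];  Q = [1, 2, 3, 5] / [4, 6] / [7];  common shape = (4, 2, 1)

Row-insert the values π_1, π_2, … into P one at a time, bumping the leftmost entry strictly greater than the inserted value down to the next row. The recording tableau Q records, in position (i, j), the step at which that cell was added to P.
  Insert 2 (step 1): P = [2];  Q = [1]
  Insert 4 (step 2): P = [2, 4];  Q = [1, 2]
  Insert 6 (step 3): P = [2, 4, 6];  Q = [1, 2, 3]
  Insert 3 (step 4): P = [2, 3, 6] / [4];  Q = [1, 2, 3] / [4]
  Insert 7 (step 5): P = [2, 3, 6, 7] / [4];  Q = [1, 2, 3, 5] / [4]
  Insert 5 (step 6): P = [2, 3, 5, 7] / [4, 6];  Q = [1, 2, 3, 5] / [4, 6]
  Insert 1 (step 7): P = [1, 3, 5, 7] / [2, 6] / [4];  Q = [1, 2, 3, 5] / [4, 6] / [7]
Final shape: (4, 2, 1).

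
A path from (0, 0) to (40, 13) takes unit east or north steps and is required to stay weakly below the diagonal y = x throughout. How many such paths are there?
Number of paths = 574609830760

By the reflection principle (André's argument), the number of monotone paths to (40, 13) with n ≤ m that never go above y = x is C(53, 40) − C(53, 41) = 841392966470 − 266783135710 = 574609830760.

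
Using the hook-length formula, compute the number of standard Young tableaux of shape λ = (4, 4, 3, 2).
# SYT of shape (4, 4, 3, 2) = 8580

Hook-length formula: f^λ = n! / Π hook(c), product over all cells c of the Young diagram. For λ = (4, 4, 3, 2), n = 13 boxes. Hook lengths by row (left-to-right, top-to-bottom): [7, 6, 4, 2]; [6, 5, 3, 1]; [4, 3, 1]; [2, 1]. Product of hooks = 725760. So f^λ = 13! / 725760 = 6227020800 / 725760 = 8580.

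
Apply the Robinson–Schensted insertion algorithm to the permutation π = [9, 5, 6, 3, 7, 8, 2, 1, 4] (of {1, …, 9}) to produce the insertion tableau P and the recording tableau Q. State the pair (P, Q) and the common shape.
P = [1, 4, 7, 8] / [2, 6] / [3] / [5] / [9];  Q = [1, 3, 5, 6] / [2, 9] / [4] / [7] / [8];  common shape = (4, 2, 1, 1, 1)

Row-insert the values π_1, π_2, … into P one at a time, bumping the leftmost entry strictly greater than the inserted value down to the next row. The recording tableau Q records, in position (i, j), the step at which that cell was added to P.
  Insert 9 (step 1): P = [9];  Q = [1]
  Insert 5 (step 2): P = [5] / [9];  Q = [1] / [2]
  Insert 6 (step 3): P = [5, 6] / [9];  Q = [1, 3] / [2]
  Insert 3 (step 4): P = [3, 6] / [5] / [9];  Q = [1, 3] / [2] / [4]
  Insert 7 (step 5): P = [3, 6, 7] / [5] / [9];  Q = [1, 3, 5] / [2] / [4]
  Insert 8 (step 6): P = [3, 6, 7, 8] / [5] / [9];  Q = [1, 3, 5, 6] / [2] / [4]
  Insert 2 (step 7): P = [2, 6, 7, 8] / [3] / [5] / [9];  Q = [1, 3, 5, 6] / [2] / [4] / [7]
  Insert 1 (step 8): P = [1, 6, 7, 8] / [2] / [3] / [5] / [9];  Q = [1, 3, 5, 6] / [2] / [4] / [7] / [8]
  Insert 4 (step 9): P = [1, 4, 7, 8] / [2, 6] / [3] / [5] / [9];  Q = [1, 3, 5, 6] / [2, 9] / [4] / [7] / [8]
Final shape: (4, 2, 1, 1, 1).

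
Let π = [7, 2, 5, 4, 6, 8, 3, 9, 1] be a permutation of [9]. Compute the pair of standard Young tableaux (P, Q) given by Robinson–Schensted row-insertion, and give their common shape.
P = [1, 3, 6, 8, 9] / [2] / [4] / [5] / [7];  Q = [1, 3, 5, 6, 8] / [2] / [4] / [7] / [9];  common shape = (5, 1, 1, 1, 1)

Row-insert the values π_1, π_2, … into P one at a time, bumping the leftmost entry strictly greater than the inserted value down to the next row. The recording tableau Q records, in position (i, j), the step at which that cell was added to P.
  Insert 7 (step 1): P = [7];  Q = [1]
  Insert 2 (step 2): P = [2] / [7];  Q = [1] / [2]
  Insert 5 (step 3): P = [2, 5] / [7];  Q = [1, 3] / [2]
  Insert 4 (step 4): P = [2, 4] / [5] / [7];  Q = [1, 3] / [2] / [4]
  Insert 6 (step 5): P = [2, 4, 6] / [5] / [7];  Q = [1, 3, 5] / [2] / [4]
  Insert 8 (step 6): P = [2, 4, 6, 8] / [5] / [7];  Q = [1, 3, 5, 6] / [2] / [4]
  Insert 3 (step 7): P = [2, 3, 6, 8] / [4] / [5] / [7];  Q = [1, 3, 5, 6] / [2] / [4] / [7]
  Insert 9 (step 8): P = [2, 3, 6, 8, 9] / [4] / [5] / [7];  Q = [1, 3, 5, 6, 8] / [2] / [4] / [7]
  Insert 1 (step 9): P = [1, 3, 6, 8, 9] / [2] / [4] / [5] / [7];  Q = [1, 3, 5, 6, 8] / [2] / [4] / [7] / [9]
Final shape: (5, 1, 1, 1, 1).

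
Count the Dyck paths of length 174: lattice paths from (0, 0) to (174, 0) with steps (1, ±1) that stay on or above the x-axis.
C_87 = 16435314834665426797069144960762886143367590394940

These Dyck paths are counted by the Catalan number C_n = (1/(n + 1)) · C(2n, n). For n = 87: C_87 = (1/88) · C(174, 87) = 1446307705450557558142084756547133980616347954754720/88 = 16435314834665426797069144960762886143367590394940.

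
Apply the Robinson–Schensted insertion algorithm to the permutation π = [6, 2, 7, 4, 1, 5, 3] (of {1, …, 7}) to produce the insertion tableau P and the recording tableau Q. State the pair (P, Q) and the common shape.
P = [1, 3, 5] / [2, 4] / [6, 7];  Q = [1, 3, 6] / [2, 4] / [5, 7];  common shape = (3, 2, 2)

Row-insert the values π_1, π_2, … into P one at a time, bumping the leftmost entry strictly greater than the inserted value down to the next row. The recording tableau Q records, in position (i, j), the step at which that cell was added to P.
  Insert 6 (step 1): P = [6];  Q = [1]
  Insert 2 (step 2): P = [2] / [6];  Q = [1] / [2]
  Insert 7 (step 3): P = [2, 7] / [6];  Q = [1, 3] / [2]
  Insert 4 (step 4): P = [2, 4] / [6, 7];  Q = [1, 3] / [2, 4]
  Insert 1 (step 5): P = [1, 4] / [2, 7] / [6];  Q = [1, 3] / [2, 4] / [5]
  Insert 5 (step 6): P = [1, 4, 5] / [2, 7] / [6];  Q = [1, 3, 6] / [2, 4] / [5]
  Insert 3 (step 7): P = [1, 3, 5] / [2, 4] / [6, 7];  Q = [1, 3, 6] / [2, 4] / [5, 7]
Final shape: (3, 2, 2).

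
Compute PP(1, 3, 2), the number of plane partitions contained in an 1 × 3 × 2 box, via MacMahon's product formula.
PP(1, 3, 2) = 10

Evaluate the triple product over i = 1..1, j = 1..3, k = 1..2. The factors are (2/1) · (3/2) · (3/2) · (4/3) · (4/3) · (5/4). The numerators and denominators telescope so the product is an integer; carrying out the multiplication exactly gives PP(1, 3, 2) = 10.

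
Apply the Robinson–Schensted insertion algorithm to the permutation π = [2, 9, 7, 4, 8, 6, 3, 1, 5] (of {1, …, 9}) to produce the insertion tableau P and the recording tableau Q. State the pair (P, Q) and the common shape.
P = [1, 3, 5] / [2, 6] / [4, 8] / [7] / [9];  Q = [1, 2, 5] / [3, 6] / [4, 9] / [7] / [8];  common shape = (3, 2, 2, 1, 1)

Row-insert the values π_1, π_2, … into P one at a time, bumping the leftmost entry strictly greater than the inserted value down to the next row. The recording tableau Q records, in position (i, j), the step at which that cell was added to P.
  Insert 2 (step 1): P = [2];  Q = [1]
  Insert 9 (step 2): P = [2, 9];  Q = [1, 2]
  Insert 7 (step 3): P = [2, 7] / [9];  Q = [1, 2] / [3]
  Insert 4 (step 4): P = [2, 4] / [7] / [9];  Q = [1, 2] / [3] / [4]
  Insert 8 (step 5): P = [2, 4, 8] / [7] / [9];  Q = [1, 2, 5] / [3] / [4]
  Insert 6 (step 6): P = [2, 4, 6] / [7, 8] / [9];  Q = [1, 2, 5] / [3, 6] / [4]
  Insert 3 (step 7): P = [2, 3, 6] / [4, 8] / [7] / [9];  Q = [1, 2, 5] / [3, 6] / [4] / [7]
  Insert 1 (step 8): P = [1, 3, 6] / [2, 8] / [4] / [7] / [9];  Q = [1, 2, 5] / [3, 6] / [4] / [7] / [8]
  Insert 5 (step 9): P = [1, 3, 5] / [2, 6] / [4, 8] / [7] / [9];  Q = [1, 2, 5] / [3, 6] / [4, 9] / [7] / [8]
Final shape: (3, 2, 2, 1, 1).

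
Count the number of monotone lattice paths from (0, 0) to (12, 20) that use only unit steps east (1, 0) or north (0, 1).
Number of paths = 225792840

A monotone lattice path from (0, 0) to (12, 20) consists of 12 east steps and 20 north steps in some order, so it is determined by which 12 of the 32 steps are east. The count is C(32, 12) = 225792840.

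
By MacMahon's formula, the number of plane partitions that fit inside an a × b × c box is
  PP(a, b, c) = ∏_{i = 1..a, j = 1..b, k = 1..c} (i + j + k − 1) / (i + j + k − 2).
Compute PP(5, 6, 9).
PP(5, 6, 9) = 72261531710368

Evaluate the triple product over i = 1..5, j = 1..6, k = 1..9. The factors are (2/1) · (3/2) · (4/3) · (5/4) · (6/5) · (7/6) · (8/7) · (9/8) · … (270 factors total). The numerators and denominators telescope so the product is an integer; carrying out the multiplication exactly gives PP(5, 6, 9) = 72261531710368.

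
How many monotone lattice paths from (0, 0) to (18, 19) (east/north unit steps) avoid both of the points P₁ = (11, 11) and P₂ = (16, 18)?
Number of paths = 8197399122

Inclusion–exclusion. Total paths: C(37, 18) = 17672631900. Through P₁: C(22, 11)·C(15, 7) = 4539454920. Through P₂: C(34, 16)·C(3, 2) = 6611884290. Since P₁ is strictly southwest of P₂, a monotone path through both must visit P₁ then P₂; paths through both = C(22, 11)·C(12, 5)·C(3, 2) = 1676106432. Avoid both = 17672631900 − 4539454920 − 6611884290 + 1676106432 = 8197399122.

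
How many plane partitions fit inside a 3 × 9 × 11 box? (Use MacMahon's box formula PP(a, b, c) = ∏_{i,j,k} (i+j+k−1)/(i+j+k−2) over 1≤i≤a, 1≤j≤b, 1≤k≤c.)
PP(3, 9, 11) = 44648855844320

Evaluate the triple product over i = 1..3, j = 1..9, k = 1..11. The factors are (2/1) · (3/2) · (4/3) · (5/4) · (6/5) · (7/6) · (8/7) · (9/8) · … (297 factors total). The numerators and denominators telescope so the product is an integer; carrying out the multiplication exactly gives PP(3, 9, 11) = 44648855844320.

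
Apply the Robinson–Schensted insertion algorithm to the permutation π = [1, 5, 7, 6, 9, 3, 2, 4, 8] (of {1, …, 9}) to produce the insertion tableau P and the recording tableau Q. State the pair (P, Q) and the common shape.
P = [1, 2, 4, 8] / [3, 6, 9] / [5] / [7];  Q = [1, 2, 3, 5] / [4, 8, 9] / [6] / [7];  common shape = (4, 3, 1, 1)

Row-insert the values π_1, π_2, … into P one at a time, bumping the leftmost entry strictly greater than the inserted value down to the next row. The recording tableau Q records, in position (i, j), the step at which that cell was added to P.
  Insert 1 (step 1): P = [1];  Q = [1]
  Insert 5 (step 2): P = [1, 5];  Q = [1, 2]
  Insert 7 (step 3): P = [1, 5, 7];  Q = [1, 2, 3]
  Insert 6 (step 4): P = [1, 5, 6] / [7];  Q = [1, 2, 3] / [4]
  Insert 9 (step 5): P = [1, 5, 6, 9] / [7];  Q = [1, 2, 3, 5] / [4]
  Insert 3 (step 6): P = [1, 3, 6, 9] / [5] / [7];  Q = [1, 2, 3, 5] / [4] / [6]
  Insert 2 (step 7): P = [1, 2, 6, 9] / [3] / [5] / [7];  Q = [1, 2, 3, 5] / [4] / [6] / [7]
  Insert 4 (step 8): P = [1, 2, 4, 9] / [3, 6] / [5] / [7];  Q = [1, 2, 3, 5] / [4, 8] / [6] / [7]
  Insert 8 (step 9): P = [1, 2, 4, 8] / [3, 6, 9] / [5] / [7];  Q = [1, 2, 3, 5] / [4, 8, 9] / [6] / [7]
Final shape: (4, 3, 1, 1).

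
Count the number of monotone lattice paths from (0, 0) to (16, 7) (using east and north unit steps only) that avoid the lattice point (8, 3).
Number of paths = 163482

Total paths from (0, 0) to (16, 7): C(23, 16) = 245157. Paths through (8, 3): (paths (0, 0) → (8, 3)) × (paths (8, 3) → (16, 7)) = C(11, 8) · C(12, 8) = 165 · 495 = 81675. Avoidance count = 245157 − 81675 = 163482.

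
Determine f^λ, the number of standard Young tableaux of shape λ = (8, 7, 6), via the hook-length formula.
# SYT of shape (8, 7, 6) = 7759752

Hook-length formula: f^λ = n! / Π hook(c), product over all cells c of the Young diagram. For λ = (8, 7, 6), n = 21 boxes. Hook lengths by row (left-to-right, top-to-bottom): [10, 9, 8, 7, 6, 5, 3, 1]; [8, 7, 6, 5, 4, 3, 1]; [6, 5, 4, 3, 2, 1]. Product of hooks = 6584094720000. So f^λ = 21! / 6584094720000 = 51090942171709440000 / 6584094720000 = 7759752.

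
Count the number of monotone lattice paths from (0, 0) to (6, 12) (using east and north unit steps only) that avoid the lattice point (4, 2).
Number of paths = 17574

Total paths from (0, 0) to (6, 12): C(18, 6) = 18564. Paths through (4, 2): (paths (0, 0) → (4, 2)) × (paths (4, 2) → (6, 12)) = C(6, 4) · C(12, 2) = 15 · 66 = 990. Avoidance count = 18564 − 990 = 17574.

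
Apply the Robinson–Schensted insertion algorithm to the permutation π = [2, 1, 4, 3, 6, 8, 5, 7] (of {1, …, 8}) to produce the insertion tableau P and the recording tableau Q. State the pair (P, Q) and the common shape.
P = [1, 3, 5, 7] / [2, 4, 6, 8];  Q = [1, 3, 5, 6] / [2, 4, 7, 8];  common shape = (4, 4)

Row-insert the values π_1, π_2, … into P one at a time, bumping the leftmost entry strictly greater than the inserted value down to the next row. The recording tableau Q records, in position (i, j), the step at which that cell was added to P.
  Insert 2 (step 1): P = [2];  Q = [1]
  Insert 1 (step 2): P = [1] / [2];  Q = [1] / [2]
  Insert 4 (step 3): P = [1, 4] / [2];  Q = [1, 3] / [2]
  Insert 3 (step 4): P = [1, 3] / [2, 4];  Q = [1, 3] / [2, 4]
  Insert 6 (step 5): P = [1, 3, 6] / [2, 4];  Q = [1, 3, 5] / [2, 4]
  Insert 8 (step 6): P = [1, 3, 6, 8] / [2, 4];  Q = [1, 3, 5, 6] / [2, 4]
  Insert 5 (step 7): P = [1, 3, 5, 8] / [2, 4, 6];  Q = [1, 3, 5, 6] / [2, 4, 7]
  Insert 7 (step 8): P = [1, 3, 5, 7] / [2, 4, 6, 8];  Q = [1, 3, 5, 6] / [2, 4, 7, 8]
Final shape: (4, 4).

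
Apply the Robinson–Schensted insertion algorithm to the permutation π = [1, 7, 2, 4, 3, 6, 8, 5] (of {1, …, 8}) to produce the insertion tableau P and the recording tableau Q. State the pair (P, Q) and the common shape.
P = [1, 2, 3, 5, 8] / [4, 6] / [7];  Q = [1, 2, 4, 6, 7] / [3, 8] / [5];  common shape = (5, 2, 1)

Row-insert the values π_1, π_2, … into P one at a time, bumping the leftmost entry strictly greater than the inserted value down to the next row. The recording tableau Q records, in position (i, j), the step at which that cell was added to P.
  Insert 1 (step 1): P = [1];  Q = [1]
  Insert 7 (step 2): P = [1, 7];  Q = [1, 2]
  Insert 2 (step 3): P = [1, 2] / [7];  Q = [1, 2] / [3]
  Insert 4 (step 4): P = [1, 2, 4] / [7];  Q = [1, 2, 4] / [3]
  Insert 3 (step 5): P = [1, 2, 3] / [4] / [7];  Q = [1, 2, 4] / [3] / [5]
  Insert 6 (step 6): P = [1, 2, 3, 6] / [4] / [7];  Q = [1, 2, 4, 6] / [3] / [5]
  Insert 8 (step 7): P = [1, 2, 3, 6, 8] / [4] / [7];  Q = [1, 2, 4, 6, 7] / [3] / [5]
  Insert 5 (step 8): P = [1, 2, 3, 5, 8] / [4, 6] / [7];  Q = [1, 2, 4, 6, 7] / [3, 8] / [5]
Final shape: (5, 2, 1).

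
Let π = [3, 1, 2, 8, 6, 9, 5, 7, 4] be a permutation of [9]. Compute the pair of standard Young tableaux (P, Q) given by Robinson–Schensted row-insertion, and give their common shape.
P = [1, 2, 4, 7] / [3, 5, 9] / [6] / [8];  Q = [1, 3, 4, 6] / [2, 5, 8] / [7] / [9];  common shape = (4, 3, 1, 1)

Row-insert the values π_1, π_2, … into P one at a time, bumping the leftmost entry strictly greater than the inserted value down to the next row. The recording tableau Q records, in position (i, j), the step at which that cell was added to P.
  Insert 3 (step 1): P = [3];  Q = [1]
  Insert 1 (step 2): P = [1] / [3];  Q = [1] / [2]
  Insert 2 (step 3): P = [1, 2] / [3];  Q = [1, 3] / [2]
  Insert 8 (step 4): P = [1, 2, 8] / [3];  Q = [1, 3, 4] / [2]
  Insert 6 (step 5): P = [1, 2, 6] / [3, 8];  Q = [1, 3, 4] / [2, 5]
  Insert 9 (step 6): P = [1, 2, 6, 9] / [3, 8];  Q = [1, 3, 4, 6] / [2, 5]
  Insert 5 (step 7): P = [1, 2, 5, 9] / [3, 6] / [8];  Q = [1, 3, 4, 6] / [2, 5] / [7]
  Insert 7 (step 8): P = [1, 2, 5, 7] / [3, 6, 9] / [8];  Q = [1, 3, 4, 6] / [2, 5, 8] / [7]
  Insert 4 (step 9): P = [1, 2, 4, 7] / [3, 5, 9] / [6] / [8];  Q = [1, 3, 4, 6] / [2, 5, 8] / [7] / [9]
Final shape: (4, 3, 1, 1).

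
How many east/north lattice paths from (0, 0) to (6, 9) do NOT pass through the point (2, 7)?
Number of paths = 4465

Total paths from (0, 0) to (6, 9): C(15, 6) = 5005. Paths through (2, 7): (paths (0, 0) → (2, 7)) × (paths (2, 7) → (6, 9)) = C(9, 2) · C(6, 4) = 36 · 15 = 540. Avoidance count = 5005 − 540 = 4465.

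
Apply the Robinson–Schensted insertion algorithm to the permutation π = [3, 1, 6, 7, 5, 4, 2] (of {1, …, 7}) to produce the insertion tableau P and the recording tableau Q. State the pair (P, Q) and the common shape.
P = [1, 2, 7] / [3, 4] / [5] / [6];  Q = [1, 3, 4] / [2, 5] / [6] / [7];  common shape = (3, 2, 1, 1)

Row-insert the values π_1, π_2, … into P one at a time, bumping the leftmost entry strictly greater than the inserted value down to the next row. The recording tableau Q records, in position (i, j), the step at which that cell was added to P.
  Insert 3 (step 1): P = [3];  Q = [1]
  Insert 1 (step 2): P = [1] / [3];  Q = [1] / [2]
  Insert 6 (step 3): P = [1, 6] / [3];  Q = [1, 3] / [2]
  Insert 7 (step 4): P = [1, 6, 7] / [3];  Q = [1, 3, 4] / [2]
  Insert 5 (step 5): P = [1, 5, 7] / [3, 6];  Q = [1, 3, 4] / [2, 5]
  Insert 4 (step 6): P = [1, 4, 7] / [3, 5] / [6];  Q = [1, 3, 4] / [2, 5] / [6]
  Insert 2 (step 7): P = [1, 2, 7] / [3, 4] / [5] / [6];  Q = [1, 3, 4] / [2, 5] / [6] / [7]
Final shape: (3, 2, 1, 1).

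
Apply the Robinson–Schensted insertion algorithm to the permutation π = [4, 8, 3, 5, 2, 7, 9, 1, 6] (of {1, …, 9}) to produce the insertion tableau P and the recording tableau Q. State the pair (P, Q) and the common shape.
P = [1, 5, 6, 9] / [2, 7] / [3, 8] / [4];  Q = [1, 2, 6, 7] / [3, 4] / [5, 9] / [8];  common shape = (4, 2, 2, 1)

Row-insert the values π_1, π_2, … into P one at a time, bumping the leftmost entry strictly greater than the inserted value down to the next row. The recording tableau Q records, in position (i, j), the step at which that cell was added to P.
  Insert 4 (step 1): P = [4];  Q = [1]
  Insert 8 (step 2): P = [4, 8];  Q = [1, 2]
  Insert 3 (step 3): P = [3, 8] / [4];  Q = [1, 2] / [3]
  Insert 5 (step 4): P = [3, 5] / [4, 8];  Q = [1, 2] / [3, 4]
  Insert 2 (step 5): P = [2, 5] / [3, 8] / [4];  Q = [1, 2] / [3, 4] / [5]
  Insert 7 (step 6): P = [2, 5, 7] / [3, 8] / [4];  Q = [1, 2, 6] / [3, 4] / [5]
  Insert 9 (step 7): P = [2, 5, 7, 9] / [3, 8] / [4];  Q = [1, 2, 6, 7] / [3, 4] / [5]
  Insert 1 (step 8): P = [1, 5, 7, 9] / [2, 8] / [3] / [4];  Q = [1, 2, 6, 7] / [3, 4] / [5] / [8]
  Insert 6 (step 9): P = [1, 5, 6, 9] / [2, 7] / [3, 8] / [4];  Q = [1, 2, 6, 7] / [3, 4] / [5, 9] / [8]
Final shape: (4, 2, 2, 1).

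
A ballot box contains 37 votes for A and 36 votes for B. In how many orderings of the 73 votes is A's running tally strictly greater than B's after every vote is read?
Strict-lead orderings = 11959798385860453492

Total orderings of the 73 votes with 37 for A: C(73, 37) = 873065282167813104916. By the Bertrand ballot formula (Cycle Lemma / reflection principle), the number of orderings in which A is strictly ahead of B throughout is (p − q)/(p + q) · C(p + q, p) = (37 − 36)/(37 + 36) · 873065282167813104916 = 11959798385860453492.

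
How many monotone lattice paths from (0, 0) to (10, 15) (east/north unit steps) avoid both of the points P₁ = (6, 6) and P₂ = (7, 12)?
Number of paths = 1729700

Inclusion–exclusion. Total paths: C(25, 10) = 3268760. Through P₁: C(12, 6)·C(13, 4) = 660660. Through P₂: C(19, 7)·C(6, 3) = 1007760. Since P₁ is strictly southwest of P₂, a monotone path through both must visit P₁ then P₂; paths through both = C(12, 6)·C(7, 1)·C(6, 3) = 129360. Avoid both = 3268760 − 660660 − 1007760 + 129360 = 1729700.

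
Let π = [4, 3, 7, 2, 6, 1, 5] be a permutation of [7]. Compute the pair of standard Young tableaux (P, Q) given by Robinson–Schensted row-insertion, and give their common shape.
P = [1, 5] / [2, 6] / [3, 7] / [4];  Q = [1, 3] / [2, 5] / [4, 7] / [6];  common shape = (2, 2, 2, 1)

Row-insert the values π_1, π_2, … into P one at a time, bumping the leftmost entry strictly greater than the inserted value down to the next row. The recording tableau Q records, in position (i, j), the step at which that cell was added to P.
  Insert 4 (step 1): P = [4];  Q = [1]
  Insert 3 (step 2): P = [3] / [4];  Q = [1] / [2]
  Insert 7 (step 3): P = [3, 7] / [4];  Q = [1, 3] / [2]
  Insert 2 (step 4): P = [2, 7] / [3] / [4];  Q = [1, 3] / [2] / [4]
  Insert 6 (step 5): P = [2, 6] / [3, 7] / [4];  Q = [1, 3] / [2, 5] / [4]
  Insert 1 (step 6): P = [1, 6] / [2, 7] / [3] / [4];  Q = [1, 3] / [2, 5] / [4] / [6]
  Insert 5 (step 7): P = [1, 5] / [2, 6] / [3, 7] / [4];  Q = [1, 3] / [2, 5] / [4, 7] / [6]
Final shape: (2, 2, 2, 1).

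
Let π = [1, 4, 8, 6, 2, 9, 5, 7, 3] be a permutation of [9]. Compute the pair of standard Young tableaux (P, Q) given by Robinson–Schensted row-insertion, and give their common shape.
P = [1, 2, 3, 7] / [4, 5, 9] / [6] / [8];  Q = [1, 2, 3, 6] / [4, 7, 8] / [5] / [9];  common shape = (4, 3, 1, 1)

Row-insert the values π_1, π_2, … into P one at a time, bumping the leftmost entry strictly greater than the inserted value down to the next row. The recording tableau Q records, in position (i, j), the step at which that cell was added to P.
  Insert 1 (step 1): P = [1];  Q = [1]
  Insert 4 (step 2): P = [1, 4];  Q = [1, 2]
  Insert 8 (step 3): P = [1, 4, 8];  Q = [1, 2, 3]
  Insert 6 (step 4): P = [1, 4, 6] / [8];  Q = [1, 2, 3] / [4]
  Insert 2 (step 5): P = [1, 2, 6] / [4] / [8];  Q = [1, 2, 3] / [4] / [5]
  Insert 9 (step 6): P = [1, 2, 6, 9] / [4] / [8];  Q = [1, 2, 3, 6] / [4] / [5]
  Insert 5 (step 7): P = [1, 2, 5, 9] / [4, 6] / [8];  Q = [1, 2, 3, 6] / [4, 7] / [5]
  Insert 7 (step 8): P = [1, 2, 5, 7] / [4, 6, 9] / [8];  Q = [1, 2, 3, 6] / [4, 7, 8] / [5]
  Insert 3 (step 9): P = [1, 2, 3, 7] / [4, 5, 9] / [6] / [8];  Q = [1, 2, 3, 6] / [4, 7, 8] / [5] / [9]
Final shape: (4, 3, 1, 1).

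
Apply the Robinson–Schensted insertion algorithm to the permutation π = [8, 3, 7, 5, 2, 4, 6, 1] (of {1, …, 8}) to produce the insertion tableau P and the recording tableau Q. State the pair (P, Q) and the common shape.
P = [1, 4, 6] / [2, 5] / [3] / [7] / [8];  Q = [1, 3, 7] / [2, 6] / [4] / [5] / [8];  common shape = (3, 2, 1, 1, 1)

Row-insert the values π_1, π_2, … into P one at a time, bumping the leftmost entry strictly greater than the inserted value down to the next row. The recording tableau Q records, in position (i, j), the step at which that cell was added to P.
  Insert 8 (step 1): P = [8];  Q = [1]
  Insert 3 (step 2): P = [3] / [8];  Q = [1] / [2]
  Insert 7 (step 3): P = [3, 7] / [8];  Q = [1, 3] / [2]
  Insert 5 (step 4): P = [3, 5] / [7] / [8];  Q = [1, 3] / [2] / [4]
  Insert 2 (step 5): P = [2, 5] / [3] / [7] / [8];  Q = [1, 3] / [2] / [4] / [5]
  Insert 4 (step 6): P = [2, 4] / [3, 5] / [7] / [8];  Q = [1, 3] / [2, 6] / [4] / [5]
  Insert 6 (step 7): P = [2, 4, 6] / [3, 5] / [7] / [8];  Q = [1, 3, 7] / [2, 6] / [4] / [5]
  Insert 1 (step 8): P = [1, 4, 6] / [2, 5] / [3] / [7] / [8];  Q = [1, 3, 7] / [2, 6] / [4] / [5] / [8]
Final shape: (3, 2, 1, 1, 1).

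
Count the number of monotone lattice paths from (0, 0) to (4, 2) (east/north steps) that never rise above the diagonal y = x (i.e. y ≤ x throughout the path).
Number of paths = 9

By the reflection principle (André's argument), the number of monotone paths to (4, 2) with n ≤ m that never go above y = x is C(6, 4) − C(6, 5) = 15 − 6 = 9.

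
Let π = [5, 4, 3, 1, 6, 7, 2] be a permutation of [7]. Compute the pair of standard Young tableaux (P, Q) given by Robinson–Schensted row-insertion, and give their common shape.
P = [1, 2, 7] / [3, 6] / [4] / [5];  Q = [1, 5, 6] / [2, 7] / [3] / [4];  common shape = (3, 2, 1, 1)

Row-insert the values π_1, π_2, … into P one at a time, bumping the leftmost entry strictly greater than the inserted value down to the next row. The recording tableau Q records, in position (i, j), the step at which that cell was added to P.
  Insert 5 (step 1): P = [5];  Q = [1]
  Insert 4 (step 2): P = [4] / [5];  Q = [1] / [2]
  Insert 3 (step 3): P = [3] / [4] / [5];  Q = [1] / [2] / [3]
  Insert 1 (step 4): P = [1] / [3] / [4] / [5];  Q = [1] / [2] / [3] / [4]
  Insert 6 (step 5): P = [1, 6] / [3] / [4] / [5];  Q = [1, 5] / [2] / [3] / [4]
  Insert 7 (step 6): P = [1, 6, 7] / [3] / [4] / [5];  Q = [1, 5, 6] / [2] / [3] / [4]
  Insert 2 (step 7): P = [1, 2, 7] / [3, 6] / [4] / [5];  Q = [1, 5, 6] / [2, 7] / [3] / [4]
Final shape: (3, 2, 1, 1).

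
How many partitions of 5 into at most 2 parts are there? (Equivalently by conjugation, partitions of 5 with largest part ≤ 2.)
p(5, parts ≤ 2) = 3

Partitions of 5 with all parts ≤ 2: 2+2+1, 2+1+1+1, 1+1+1+1+1. Count = 3.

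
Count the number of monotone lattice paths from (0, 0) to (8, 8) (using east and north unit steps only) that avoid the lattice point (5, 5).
Number of paths = 7830

Total paths from (0, 0) to (8, 8): C(16, 8) = 12870. Paths through (5, 5): (paths (0, 0) → (5, 5)) × (paths (5, 5) → (8, 8)) = C(10, 5) · C(6, 3) = 252 · 20 = 5040. Avoidance count = 12870 − 5040 = 7830.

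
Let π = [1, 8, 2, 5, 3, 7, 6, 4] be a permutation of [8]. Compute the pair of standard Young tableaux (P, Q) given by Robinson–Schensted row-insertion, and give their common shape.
P = [1, 2, 3, 4] / [5, 6] / [7] / [8];  Q = [1, 2, 4, 6] / [3, 7] / [5] / [8];  common shape = (4, 2, 1, 1)

Row-insert the values π_1, π_2, … into P one at a time, bumping the leftmost entry strictly greater than the inserted value down to the next row. The recording tableau Q records, in position (i, j), the step at which that cell was added to P.
  Insert 1 (step 1): P = [1];  Q = [1]
  Insert 8 (step 2): P = [1, 8];  Q = [1, 2]
  Insert 2 (step 3): P = [1, 2] / [8];  Q = [1, 2] / [3]
  Insert 5 (step 4): P = [1, 2, 5] / [8];  Q = [1, 2, 4] / [3]
  Insert 3 (step 5): P = [1, 2, 3] / [5] / [8];  Q = [1, 2, 4] / [3] / [5]
  Insert 7 (step 6): P = [1, 2, 3, 7] / [5] / [8];  Q = [1, 2, 4, 6] / [3] / [5]
  Insert 6 (step 7): P = [1, 2, 3, 6] / [5, 7] / [8];  Q = [1, 2, 4, 6] / [3, 7] / [5]
  Insert 4 (step 8): P = [1, 2, 3, 4] / [5, 6] / [7] / [8];  Q = [1, 2, 4, 6] / [3, 7] / [5] / [8]
Final shape: (4, 2, 1, 1).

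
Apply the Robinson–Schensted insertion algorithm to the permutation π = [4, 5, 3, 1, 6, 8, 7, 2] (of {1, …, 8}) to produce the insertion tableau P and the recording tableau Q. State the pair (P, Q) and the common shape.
P = [1, 2, 6, 7] / [3, 5] / [4, 8];  Q = [1, 2, 5, 6] / [3, 7] / [4, 8];  common shape = (4, 2, 2)

Row-insert the values π_1, π_2, … into P one at a time, bumping the leftmost entry strictly greater than the inserted value down to the next row. The recording tableau Q records, in position (i, j), the step at which that cell was added to P.
  Insert 4 (step 1): P = [4];  Q = [1]
  Insert 5 (step 2): P = [4, 5];  Q = [1, 2]
  Insert 3 (step 3): P = [3, 5] / [4];  Q = [1, 2] / [3]
  Insert 1 (step 4): P = [1, 5] / [3] / [4];  Q = [1, 2] / [3] / [4]
  Insert 6 (step 5): P = [1, 5, 6] / [3] / [4];  Q = [1, 2, 5] / [3] / [4]
  Insert 8 (step 6): P = [1, 5, 6, 8] / [3] / [4];  Q = [1, 2, 5, 6] / [3] / [4]
  Insert 7 (step 7): P = [1, 5, 6, 7] / [3, 8] / [4];  Q = [1, 2, 5, 6] / [3, 7] / [4]
  Insert 2 (step 8): P = [1, 2, 6, 7] / [3, 5] / [4, 8];  Q = [1, 2, 5, 6] / [3, 7] / [4, 8]
Final shape: (4, 2, 2).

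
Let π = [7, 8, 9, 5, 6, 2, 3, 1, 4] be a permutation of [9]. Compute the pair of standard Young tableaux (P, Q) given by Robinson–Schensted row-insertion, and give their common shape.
P = [1, 3, 4] / [2, 6, 9] / [5, 8] / [7];  Q = [1, 2, 3] / [4, 5, 9] / [6, 7] / [8];  common shape = (3, 3, 2, 1)

Row-insert the values π_1, π_2, … into P one at a time, bumping the leftmost entry strictly greater than the inserted value down to the next row. The recording tableau Q records, in position (i, j), the step at which that cell was added to P.
  Insert 7 (step 1): P = [7];  Q = [1]
  Insert 8 (step 2): P = [7, 8];  Q = [1, 2]
  Insert 9 (step 3): P = [7, 8, 9];  Q = [1, 2, 3]
  Insert 5 (step 4): P = [5, 8, 9] / [7];  Q = [1, 2, 3] / [4]
  Insert 6 (step 5): P = [5, 6, 9] / [7, 8];  Q = [1, 2, 3] / [4, 5]
  Insert 2 (step 6): P = [2, 6, 9] / [5, 8] / [7];  Q = [1, 2, 3] / [4, 5] / [6]
  Insert 3 (step 7): P = [2, 3, 9] / [5, 6] / [7, 8];  Q = [1, 2, 3] / [4, 5] / [6, 7]
  Insert 1 (step 8): P = [1, 3, 9] / [2, 6] / [5, 8] / [7];  Q = [1, 2, 3] / [4, 5] / [6, 7] / [8]
  Insert 4 (step 9): P = [1, 3, 4] / [2, 6, 9] / [5, 8] / [7];  Q = [1, 2, 3] / [4, 5, 9] / [6, 7] / [8]
Final shape: (3, 3, 2, 1).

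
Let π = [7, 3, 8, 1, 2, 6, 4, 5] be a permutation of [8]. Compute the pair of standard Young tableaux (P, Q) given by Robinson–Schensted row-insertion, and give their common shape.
P = [1, 2, 4, 5] / [3, 6] / [7, 8];  Q = [1, 3, 6, 8] / [2, 5] / [4, 7];  common shape = (4, 2, 2)

Row-insert the values π_1, π_2, … into P one at a time, bumping the leftmost entry strictly greater than the inserted value down to the next row. The recording tableau Q records, in position (i, j), the step at which that cell was added to P.
  Insert 7 (step 1): P = [7];  Q = [1]
  Insert 3 (step 2): P = [3] / [7];  Q = [1] / [2]
  Insert 8 (step 3): P = [3, 8] / [7];  Q = [1, 3] / [2]
  Insert 1 (step 4): P = [1, 8] / [3] / [7];  Q = [1, 3] / [2] / [4]
  Insert 2 (step 5): P = [1, 2] / [3, 8] / [7];  Q = [1, 3] / [2, 5] / [4]
  Insert 6 (step 6): P = [1, 2, 6] / [3, 8] / [7];  Q = [1, 3, 6] / [2, 5] / [4]
  Insert 4 (step 7): P = [1, 2, 4] / [3, 6] / [7, 8];  Q = [1, 3, 6] / [2, 5] / [4, 7]
  Insert 5 (step 8): P = [1, 2, 4, 5] / [3, 6] / [7, 8];  Q = [1, 3, 6, 8] / [2, 5] / [4, 7]
Final shape: (4, 2, 2).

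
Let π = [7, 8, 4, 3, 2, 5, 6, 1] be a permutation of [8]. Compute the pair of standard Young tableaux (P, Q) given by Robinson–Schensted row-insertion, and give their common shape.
P = [1, 5, 6] / [2, 8] / [3] / [4] / [7];  Q = [1, 2, 7] / [3, 6] / [4] / [5] / [8];  common shape = (3, 2, 1, 1, 1)

Row-insert the values π_1, π_2, … into P one at a time, bumping the leftmost entry strictly greater than the inserted value down to the next row. The recording tableau Q records, in position (i, j), the step at which that cell was added to P.
  Insert 7 (step 1): P = [7];  Q = [1]
  Insert 8 (step 2): P = [7, 8];  Q = [1, 2]
  Insert 4 (step 3): P = [4, 8] / [7];  Q = [1, 2] / [3]
  Insert 3 (step 4): P = [3, 8] / [4] / [7];  Q = [1, 2] / [3] / [4]
  Insert 2 (step 5): P = [2, 8] / [3] / [4] / [7];  Q = [1, 2] / [3] / [4] / [5]
  Insert 5 (step 6): P = [2, 5] / [3, 8] / [4] / [7];  Q = [1, 2] / [3, 6] / [4] / [5]
  Insert 6 (step 7): P = [2, 5, 6] / [3, 8] / [4] / [7];  Q = [1, 2, 7] / [3, 6] / [4] / [5]
  Insert 1 (step 8): P = [1, 5, 6] / [2, 8] / [3] / [4] / [7];  Q = [1, 2, 7] / [3, 6] / [4] / [5] / [8]
Final shape: (3, 2, 1, 1, 1).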